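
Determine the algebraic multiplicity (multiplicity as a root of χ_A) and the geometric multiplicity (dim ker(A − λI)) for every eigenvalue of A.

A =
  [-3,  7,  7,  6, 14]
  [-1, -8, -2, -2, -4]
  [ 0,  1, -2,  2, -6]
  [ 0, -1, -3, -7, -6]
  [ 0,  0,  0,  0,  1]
λ = -5: alg = 4, geom = 2; λ = 1: alg = 1, geom = 1

Step 1 — factor the characteristic polynomial to read off the algebraic multiplicities:
  χ_A(x) = (x - 1)*(x + 5)^4

Step 2 — compute geometric multiplicities via the rank-nullity identity g(λ) = n − rank(A − λI):
  rank(A − (-5)·I) = 3, so dim ker(A − (-5)·I) = n − 3 = 2
  rank(A − (1)·I) = 4, so dim ker(A − (1)·I) = n − 4 = 1

Summary:
  λ = -5: algebraic multiplicity = 4, geometric multiplicity = 2
  λ = 1: algebraic multiplicity = 1, geometric multiplicity = 1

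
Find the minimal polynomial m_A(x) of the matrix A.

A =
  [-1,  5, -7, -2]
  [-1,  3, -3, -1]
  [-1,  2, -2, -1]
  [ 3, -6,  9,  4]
x^3 - 3*x^2 + 3*x - 1

The characteristic polynomial is χ_A(x) = (x - 1)^4, so the eigenvalues are known. The minimal polynomial is
  m_A(x) = Π_λ (x − λ)^{k_λ}
where k_λ is the size of the *largest* Jordan block for λ (equivalently, the smallest k with (A − λI)^k v = 0 for every generalised eigenvector v of λ).

  λ = 1: largest Jordan block has size 3, contributing (x − 1)^3

So m_A(x) = (x - 1)^3 = x^3 - 3*x^2 + 3*x - 1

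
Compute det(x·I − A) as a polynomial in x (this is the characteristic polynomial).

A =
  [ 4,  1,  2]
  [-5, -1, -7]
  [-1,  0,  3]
x^3 - 6*x^2 + 12*x - 8

Expanding det(x·I − A) (e.g. by cofactor expansion or by noting that A is similar to its Jordan form J, which has the same characteristic polynomial as A) gives
  χ_A(x) = x^3 - 6*x^2 + 12*x - 8
which factors as (x - 2)^3. The eigenvalues (with algebraic multiplicities) are λ = 2 with multiplicity 3.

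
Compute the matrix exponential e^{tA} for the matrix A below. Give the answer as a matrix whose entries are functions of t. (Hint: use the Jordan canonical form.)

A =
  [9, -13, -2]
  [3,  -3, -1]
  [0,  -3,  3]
e^{tA} =
  [-3*t^2*exp(3*t)/2 + 6*t*exp(3*t) + exp(3*t), 3*t^2*exp(3*t) - 13*t*exp(3*t), t^2*exp(3*t)/2 - 2*t*exp(3*t)]
  [3*t*exp(3*t), -6*t*exp(3*t) + exp(3*t), -t*exp(3*t)]
  [-9*t^2*exp(3*t)/2, 9*t^2*exp(3*t) - 3*t*exp(3*t), 3*t^2*exp(3*t)/2 + exp(3*t)]

Strategy: write A = P · J · P⁻¹ where J is a Jordan canonical form, so e^{tA} = P · e^{tJ} · P⁻¹, and e^{tJ} can be computed block-by-block.

A has Jordan form
J =
  [3, 1, 0]
  [0, 3, 1]
  [0, 0, 3]
(up to reordering of blocks).

Per-block formulas:
  For a 3×3 Jordan block J_3(3): exp(t · J_3(3)) = e^(3t)·(I + t·N + (t^2/2)·N^2), where N is the 3×3 nilpotent shift.

After assembling e^{tJ} and conjugating by P, we get:

e^{tA} =
  [-3*t^2*exp(3*t)/2 + 6*t*exp(3*t) + exp(3*t), 3*t^2*exp(3*t) - 13*t*exp(3*t), t^2*exp(3*t)/2 - 2*t*exp(3*t)]
  [3*t*exp(3*t), -6*t*exp(3*t) + exp(3*t), -t*exp(3*t)]
  [-9*t^2*exp(3*t)/2, 9*t^2*exp(3*t) - 3*t*exp(3*t), 3*t^2*exp(3*t)/2 + exp(3*t)]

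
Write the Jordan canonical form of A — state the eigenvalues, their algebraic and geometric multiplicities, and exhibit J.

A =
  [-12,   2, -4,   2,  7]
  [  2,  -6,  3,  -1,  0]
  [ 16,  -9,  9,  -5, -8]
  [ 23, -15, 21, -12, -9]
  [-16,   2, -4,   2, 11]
J_1(-5) ⊕ J_3(-3) ⊕ J_1(4)

The characteristic polynomial is
  det(x·I − A) = x^5 + 10*x^4 + 16*x^3 - 126*x^2 - 513*x - 540 = (x - 4)*(x + 3)^3*(x + 5)

Eigenvalues and multiplicities (the geometric multiplicity of λ is n − rank(A − λI), which equals the number of Jordan blocks for λ):
  λ = -5: algebraic multiplicity = 1, geometric multiplicity = 1
  λ = -3: algebraic multiplicity = 3, geometric multiplicity = 1
  λ = 4: algebraic multiplicity = 1, geometric multiplicity = 1

Determining the block sizes for each eigenvalue:
  λ = -5: one block (gm = 1), so the single block has size am = 1 → block sizes [1]
  λ = -3: one block (gm = 1), so the single block has size am = 3 → block sizes [3]
  λ = 4: one block (gm = 1), so the single block has size am = 1 → block sizes [1]

Assembling the blocks gives a Jordan form
J =
  [-5,  0,  0,  0, 0]
  [ 0, -3,  1,  0, 0]
  [ 0,  0, -3,  1, 0]
  [ 0,  0,  0, -3, 0]
  [ 0,  0,  0,  0, 4]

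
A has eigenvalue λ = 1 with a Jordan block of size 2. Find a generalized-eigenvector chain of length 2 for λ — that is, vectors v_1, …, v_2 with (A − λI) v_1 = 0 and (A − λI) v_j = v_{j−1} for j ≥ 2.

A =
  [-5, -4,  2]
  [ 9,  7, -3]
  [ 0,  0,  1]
A Jordan chain for λ = 1 of length 2:
v_1 = (-6, 9, 0)ᵀ
v_2 = (1, 0, 0)ᵀ

Let N = A − (1)·I. We want v_2 with N^2 v_2 = 0 but N^1 v_2 ≠ 0; then v_{j-1} := N · v_j for j = 2, …, 2.

Pick v_2 = (1, 0, 0)ᵀ.
Then v_1 = N · v_2 = (-6, 9, 0)ᵀ.

Sanity check: (A − (1)·I) v_1 = (0, 0, 0)ᵀ = 0. ✓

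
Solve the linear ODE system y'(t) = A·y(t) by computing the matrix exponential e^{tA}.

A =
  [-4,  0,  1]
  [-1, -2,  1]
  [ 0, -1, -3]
e^{tA} =
  [t^2*exp(-3*t)/2 - t*exp(-3*t) + exp(-3*t), -t^2*exp(-3*t)/2, -t^2*exp(-3*t)/2 + t*exp(-3*t)]
  [-t*exp(-3*t), t*exp(-3*t) + exp(-3*t), t*exp(-3*t)]
  [t^2*exp(-3*t)/2, -t^2*exp(-3*t)/2 - t*exp(-3*t), -t^2*exp(-3*t)/2 + exp(-3*t)]

Strategy: write A = P · J · P⁻¹ where J is a Jordan canonical form, so e^{tA} = P · e^{tJ} · P⁻¹, and e^{tJ} can be computed block-by-block.

A has Jordan form
J =
  [-3,  1,  0]
  [ 0, -3,  1]
  [ 0,  0, -3]
(up to reordering of blocks).

Per-block formulas:
  For a 3×3 Jordan block J_3(-3): exp(t · J_3(-3)) = e^(-3t)·(I + t·N + (t^2/2)·N^2), where N is the 3×3 nilpotent shift.

After assembling e^{tJ} and conjugating by P, we get:

e^{tA} =
  [t^2*exp(-3*t)/2 - t*exp(-3*t) + exp(-3*t), -t^2*exp(-3*t)/2, -t^2*exp(-3*t)/2 + t*exp(-3*t)]
  [-t*exp(-3*t), t*exp(-3*t) + exp(-3*t), t*exp(-3*t)]
  [t^2*exp(-3*t)/2, -t^2*exp(-3*t)/2 - t*exp(-3*t), -t^2*exp(-3*t)/2 + exp(-3*t)]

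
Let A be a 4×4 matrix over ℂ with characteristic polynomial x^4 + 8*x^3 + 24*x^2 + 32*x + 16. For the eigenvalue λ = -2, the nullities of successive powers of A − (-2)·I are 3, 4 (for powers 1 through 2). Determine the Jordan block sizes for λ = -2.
Block sizes for λ = -2: [2, 1, 1]

From the dimensions of kernels of powers, the number of Jordan blocks of size at least j is d_j − d_{j−1} where d_j = dim ker(N^j) (with d_0 = 0). Computing the differences gives [3, 1].
The number of blocks of size exactly k is (#blocks of size ≥ k) − (#blocks of size ≥ k + 1), so the partition is: 2 block(s) of size 1, 1 block(s) of size 2.
In nonincreasing order the block sizes are [2, 1, 1].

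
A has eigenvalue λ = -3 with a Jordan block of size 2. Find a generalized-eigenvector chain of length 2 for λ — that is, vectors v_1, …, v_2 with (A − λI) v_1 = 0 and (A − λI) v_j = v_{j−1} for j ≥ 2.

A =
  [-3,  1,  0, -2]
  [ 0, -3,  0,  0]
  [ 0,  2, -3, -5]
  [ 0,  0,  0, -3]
A Jordan chain for λ = -3 of length 2:
v_1 = (1, 0, 2, 0)ᵀ
v_2 = (0, 1, 0, 0)ᵀ

Let N = A − (-3)·I. We want v_2 with N^2 v_2 = 0 but N^1 v_2 ≠ 0; then v_{j-1} := N · v_j for j = 2, …, 2.

Pick v_2 = (0, 1, 0, 0)ᵀ.
Then v_1 = N · v_2 = (1, 0, 2, 0)ᵀ.

Sanity check: (A − (-3)·I) v_1 = (0, 0, 0, 0)ᵀ = 0. ✓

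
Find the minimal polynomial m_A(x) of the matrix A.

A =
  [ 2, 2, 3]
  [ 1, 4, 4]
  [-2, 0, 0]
x^3 - 6*x^2 + 12*x - 8

The characteristic polynomial is χ_A(x) = (x - 2)^3, so the eigenvalues are known. The minimal polynomial is
  m_A(x) = Π_λ (x − λ)^{k_λ}
where k_λ is the size of the *largest* Jordan block for λ (equivalently, the smallest k with (A − λI)^k v = 0 for every generalised eigenvector v of λ).

  λ = 2: largest Jordan block has size 3, contributing (x − 2)^3

So m_A(x) = (x - 2)^3 = x^3 - 6*x^2 + 12*x - 8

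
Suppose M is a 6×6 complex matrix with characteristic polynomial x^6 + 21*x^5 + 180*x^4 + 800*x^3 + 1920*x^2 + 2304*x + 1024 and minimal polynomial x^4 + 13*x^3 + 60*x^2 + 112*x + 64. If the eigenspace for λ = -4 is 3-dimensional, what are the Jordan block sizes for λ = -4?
Block sizes for λ = -4: [3, 1, 1]

Step 1 — from the characteristic polynomial, algebraic multiplicity of λ = -4 is 5. From dim ker(M − (-4)·I) = 3, there are exactly 3 Jordan blocks for λ = -4.
Step 2 — from the minimal polynomial, the factor (x + 4)^3 tells us the largest block for λ = -4 has size 3.
Step 3 — with total size 5, 3 blocks, and largest block 3, the block sizes (in nonincreasing order) are [3, 1, 1].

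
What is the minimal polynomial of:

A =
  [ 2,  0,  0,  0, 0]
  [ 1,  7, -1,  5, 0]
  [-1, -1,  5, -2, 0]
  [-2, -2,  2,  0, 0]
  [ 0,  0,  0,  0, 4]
x^4 - 14*x^3 + 72*x^2 - 160*x + 128

The characteristic polynomial is χ_A(x) = (x - 4)^4*(x - 2), so the eigenvalues are known. The minimal polynomial is
  m_A(x) = Π_λ (x − λ)^{k_λ}
where k_λ is the size of the *largest* Jordan block for λ (equivalently, the smallest k with (A − λI)^k v = 0 for every generalised eigenvector v of λ).

  λ = 2: largest Jordan block has size 1, contributing (x − 2)
  λ = 4: largest Jordan block has size 3, contributing (x − 4)^3

So m_A(x) = (x - 4)^3*(x - 2) = x^4 - 14*x^3 + 72*x^2 - 160*x + 128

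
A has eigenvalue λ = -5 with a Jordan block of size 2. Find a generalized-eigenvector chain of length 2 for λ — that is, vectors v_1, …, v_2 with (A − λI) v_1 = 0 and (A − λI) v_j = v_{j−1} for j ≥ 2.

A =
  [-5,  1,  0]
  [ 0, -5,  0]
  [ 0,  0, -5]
A Jordan chain for λ = -5 of length 2:
v_1 = (1, 0, 0)ᵀ
v_2 = (0, 1, 0)ᵀ

Let N = A − (-5)·I. We want v_2 with N^2 v_2 = 0 but N^1 v_2 ≠ 0; then v_{j-1} := N · v_j for j = 2, …, 2.

Pick v_2 = (0, 1, 0)ᵀ.
Then v_1 = N · v_2 = (1, 0, 0)ᵀ.

Sanity check: (A − (-5)·I) v_1 = (0, 0, 0)ᵀ = 0. ✓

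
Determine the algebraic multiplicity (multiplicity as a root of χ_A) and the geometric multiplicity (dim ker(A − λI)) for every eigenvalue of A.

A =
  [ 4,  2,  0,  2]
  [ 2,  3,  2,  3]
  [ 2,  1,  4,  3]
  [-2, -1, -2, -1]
λ = 2: alg = 3, geom = 2; λ = 4: alg = 1, geom = 1

Step 1 — factor the characteristic polynomial to read off the algebraic multiplicities:
  χ_A(x) = (x - 4)*(x - 2)^3

Step 2 — compute geometric multiplicities via the rank-nullity identity g(λ) = n − rank(A − λI):
  rank(A − (2)·I) = 2, so dim ker(A − (2)·I) = n − 2 = 2
  rank(A − (4)·I) = 3, so dim ker(A − (4)·I) = n − 3 = 1

Summary:
  λ = 2: algebraic multiplicity = 3, geometric multiplicity = 2
  λ = 4: algebraic multiplicity = 1, geometric multiplicity = 1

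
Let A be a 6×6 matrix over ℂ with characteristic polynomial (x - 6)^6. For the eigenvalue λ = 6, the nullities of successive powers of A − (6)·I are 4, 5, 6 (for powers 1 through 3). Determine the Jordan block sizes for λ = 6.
Block sizes for λ = 6: [3, 1, 1, 1]

From the dimensions of kernels of powers, the number of Jordan blocks of size at least j is d_j − d_{j−1} where d_j = dim ker(N^j) (with d_0 = 0). Computing the differences gives [4, 1, 1].
The number of blocks of size exactly k is (#blocks of size ≥ k) − (#blocks of size ≥ k + 1), so the partition is: 3 block(s) of size 1, 1 block(s) of size 3.
In nonincreasing order the block sizes are [3, 1, 1, 1].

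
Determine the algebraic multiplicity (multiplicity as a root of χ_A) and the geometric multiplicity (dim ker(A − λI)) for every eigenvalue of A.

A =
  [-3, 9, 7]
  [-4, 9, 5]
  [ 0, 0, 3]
λ = 3: alg = 3, geom = 1

Step 1 — factor the characteristic polynomial to read off the algebraic multiplicities:
  χ_A(x) = (x - 3)^3

Step 2 — compute geometric multiplicities via the rank-nullity identity g(λ) = n − rank(A − λI):
  rank(A − (3)·I) = 2, so dim ker(A − (3)·I) = n − 2 = 1

Summary:
  λ = 3: algebraic multiplicity = 3, geometric multiplicity = 1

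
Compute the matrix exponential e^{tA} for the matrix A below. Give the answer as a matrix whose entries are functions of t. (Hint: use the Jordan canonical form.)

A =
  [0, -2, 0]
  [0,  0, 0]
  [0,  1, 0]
e^{tA} =
  [1, -2*t, 0]
  [0, 1, 0]
  [0, t, 1]

Strategy: write A = P · J · P⁻¹ where J is a Jordan canonical form, so e^{tA} = P · e^{tJ} · P⁻¹, and e^{tJ} can be computed block-by-block.

A has Jordan form
J =
  [0, 1, 0]
  [0, 0, 0]
  [0, 0, 0]
(up to reordering of blocks).

Per-block formulas:
  For a 1×1 block at λ = 0: exp(t · [0]) = [e^(0t)].
  For a 2×2 Jordan block J_2(0): exp(t · J_2(0)) = e^(0t)·(I + t·N), where N is the 2×2 nilpotent shift.

After assembling e^{tJ} and conjugating by P, we get:

e^{tA} =
  [1, -2*t, 0]
  [0, 1, 0]
  [0, t, 1]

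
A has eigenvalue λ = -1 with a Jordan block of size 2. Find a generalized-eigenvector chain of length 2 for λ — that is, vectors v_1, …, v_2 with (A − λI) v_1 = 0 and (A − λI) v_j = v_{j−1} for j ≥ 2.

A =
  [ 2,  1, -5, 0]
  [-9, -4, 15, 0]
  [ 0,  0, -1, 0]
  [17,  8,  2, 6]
A Jordan chain for λ = -1 of length 2:
v_1 = (1, -3, 0, 1)ᵀ
v_2 = (1, -2, 0, 0)ᵀ

Let N = A − (-1)·I. We want v_2 with N^2 v_2 = 0 but N^1 v_2 ≠ 0; then v_{j-1} := N · v_j for j = 2, …, 2.

Pick v_2 = (1, -2, 0, 0)ᵀ.
Then v_1 = N · v_2 = (1, -3, 0, 1)ᵀ.

Sanity check: (A − (-1)·I) v_1 = (0, 0, 0, 0)ᵀ = 0. ✓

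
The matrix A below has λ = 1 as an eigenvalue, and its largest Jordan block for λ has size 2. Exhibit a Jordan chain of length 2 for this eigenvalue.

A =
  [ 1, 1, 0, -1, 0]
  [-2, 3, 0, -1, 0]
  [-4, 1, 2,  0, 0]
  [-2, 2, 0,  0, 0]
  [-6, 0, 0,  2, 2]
A Jordan chain for λ = 1 of length 2:
v_1 = (-1, -2, -2, -2, -2)ᵀ
v_2 = (1, 1, 1, 2, 0)ᵀ

Let N = A − (1)·I. We want v_2 with N^2 v_2 = 0 but N^1 v_2 ≠ 0; then v_{j-1} := N · v_j for j = 2, …, 2.

Pick v_2 = (1, 1, 1, 2, 0)ᵀ.
Then v_1 = N · v_2 = (-1, -2, -2, -2, -2)ᵀ.

Sanity check: (A − (1)·I) v_1 = (0, 0, 0, 0, 0)ᵀ = 0. ✓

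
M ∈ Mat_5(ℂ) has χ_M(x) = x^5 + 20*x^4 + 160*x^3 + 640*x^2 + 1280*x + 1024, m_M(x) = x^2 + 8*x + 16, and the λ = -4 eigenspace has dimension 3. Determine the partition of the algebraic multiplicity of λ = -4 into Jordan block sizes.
Block sizes for λ = -4: [2, 2, 1]

Step 1 — from the characteristic polynomial, algebraic multiplicity of λ = -4 is 5. From dim ker(M − (-4)·I) = 3, there are exactly 3 Jordan blocks for λ = -4.
Step 2 — from the minimal polynomial, the factor (x + 4)^2 tells us the largest block for λ = -4 has size 2.
Step 3 — with total size 5, 3 blocks, and largest block 2, the block sizes (in nonincreasing order) are [2, 2, 1].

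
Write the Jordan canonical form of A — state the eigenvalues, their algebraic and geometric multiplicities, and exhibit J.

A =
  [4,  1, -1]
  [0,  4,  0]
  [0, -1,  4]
J_3(4)

The characteristic polynomial is
  det(x·I − A) = x^3 - 12*x^2 + 48*x - 64 = (x - 4)^3

Eigenvalues and multiplicities (the geometric multiplicity of λ is n − rank(A − λI), which equals the number of Jordan blocks for λ):
  λ = 4: algebraic multiplicity = 3, geometric multiplicity = 1

Determining the block sizes for each eigenvalue:
  λ = 4: one block (gm = 1), so the single block has size am = 3 → block sizes [3]

Assembling the blocks gives a Jordan form
J =
  [4, 1, 0]
  [0, 4, 1]
  [0, 0, 4]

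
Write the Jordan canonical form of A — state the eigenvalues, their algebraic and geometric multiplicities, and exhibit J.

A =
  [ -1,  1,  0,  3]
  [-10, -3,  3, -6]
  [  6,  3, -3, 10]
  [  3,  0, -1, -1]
J_2(-2) ⊕ J_2(-2)

The characteristic polynomial is
  det(x·I − A) = x^4 + 8*x^3 + 24*x^2 + 32*x + 16 = (x + 2)^4

Eigenvalues and multiplicities (the geometric multiplicity of λ is n − rank(A − λI), which equals the number of Jordan blocks for λ):
  λ = -2: algebraic multiplicity = 4, geometric multiplicity = 2

Determining the block sizes for each eigenvalue:
  λ = -2: with am = 4 and gm = 2, the partition is not yet determined (e.g. several partitions of 4 into 2 parts exist). Let N = A − (-2)·I. Computing rank(N^1) = 2, rank(N^2) = 0; the number of blocks of size ≥ j is rank(N^{j−1}) − rank(N^j), giving [2, 2]. So we have 2 block(s) of size 2 → block sizes [2, 2]

Assembling the blocks gives a Jordan form
J =
  [-2,  1,  0,  0]
  [ 0, -2,  0,  0]
  [ 0,  0, -2,  1]
  [ 0,  0,  0, -2]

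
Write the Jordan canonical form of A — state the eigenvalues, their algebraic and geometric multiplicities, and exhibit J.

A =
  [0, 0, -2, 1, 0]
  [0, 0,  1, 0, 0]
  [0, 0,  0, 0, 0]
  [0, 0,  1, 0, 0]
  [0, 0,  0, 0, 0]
J_3(0) ⊕ J_1(0) ⊕ J_1(0)

The characteristic polynomial is
  det(x·I − A) = x^5

Eigenvalues and multiplicities (the geometric multiplicity of λ is n − rank(A − λI), which equals the number of Jordan blocks for λ):
  λ = 0: algebraic multiplicity = 5, geometric multiplicity = 3

Determining the block sizes for each eigenvalue:
  λ = 0: with am = 5 and gm = 3, the partition is not yet determined (e.g. several partitions of 5 into 3 parts exist). Let N = A − (0)·I. Computing rank(N^1) = 2, rank(N^2) = 1, rank(N^3) = 0; the number of blocks of size ≥ j is rank(N^{j−1}) − rank(N^j), giving [3, 1, 1]. So we have 1 block(s) of size 3, 2 block(s) of size 1 → block sizes [3, 1, 1]

Assembling the blocks gives a Jordan form
J =
  [0, 1, 0, 0, 0]
  [0, 0, 1, 0, 0]
  [0, 0, 0, 0, 0]
  [0, 0, 0, 0, 0]
  [0, 0, 0, 0, 0]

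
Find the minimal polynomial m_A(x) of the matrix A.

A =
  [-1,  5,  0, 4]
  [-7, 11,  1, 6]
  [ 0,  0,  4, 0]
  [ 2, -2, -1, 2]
x^3 - 12*x^2 + 48*x - 64

The characteristic polynomial is χ_A(x) = (x - 4)^4, so the eigenvalues are known. The minimal polynomial is
  m_A(x) = Π_λ (x − λ)^{k_λ}
where k_λ is the size of the *largest* Jordan block for λ (equivalently, the smallest k with (A − λI)^k v = 0 for every generalised eigenvector v of λ).

  λ = 4: largest Jordan block has size 3, contributing (x − 4)^3

So m_A(x) = (x - 4)^3 = x^3 - 12*x^2 + 48*x - 64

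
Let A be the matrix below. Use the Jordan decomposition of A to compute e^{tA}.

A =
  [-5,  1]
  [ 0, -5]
e^{tA} =
  [exp(-5*t), t*exp(-5*t)]
  [0, exp(-5*t)]

Strategy: write A = P · J · P⁻¹ where J is a Jordan canonical form, so e^{tA} = P · e^{tJ} · P⁻¹, and e^{tJ} can be computed block-by-block.

A has Jordan form
J =
  [-5,  1]
  [ 0, -5]
(up to reordering of blocks).

Per-block formulas:
  For a 2×2 Jordan block J_2(-5): exp(t · J_2(-5)) = e^(-5t)·(I + t·N), where N is the 2×2 nilpotent shift.

After assembling e^{tJ} and conjugating by P, we get:

e^{tA} =
  [exp(-5*t), t*exp(-5*t)]
  [0, exp(-5*t)]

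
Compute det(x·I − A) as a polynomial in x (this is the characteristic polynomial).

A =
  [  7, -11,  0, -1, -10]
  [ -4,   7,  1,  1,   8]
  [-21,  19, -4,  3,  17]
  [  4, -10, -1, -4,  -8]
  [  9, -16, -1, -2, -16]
x^5 + 10*x^4 + 30*x^3 - 135*x - 162

Expanding det(x·I − A) (e.g. by cofactor expansion or by noting that A is similar to its Jordan form J, which has the same characteristic polynomial as A) gives
  χ_A(x) = x^5 + 10*x^4 + 30*x^3 - 135*x - 162
which factors as (x - 2)*(x + 3)^4. The eigenvalues (with algebraic multiplicities) are λ = -3 with multiplicity 4, λ = 2 with multiplicity 1.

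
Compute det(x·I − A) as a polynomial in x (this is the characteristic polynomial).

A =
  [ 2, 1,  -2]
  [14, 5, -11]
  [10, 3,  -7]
x^3

Expanding det(x·I − A) (e.g. by cofactor expansion or by noting that A is similar to its Jordan form J, which has the same characteristic polynomial as A) gives
  χ_A(x) = x^3
which factors as x^3. The eigenvalues (with algebraic multiplicities) are λ = 0 with multiplicity 3.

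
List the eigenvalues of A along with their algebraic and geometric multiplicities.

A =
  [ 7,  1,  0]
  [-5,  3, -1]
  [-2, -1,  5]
λ = 5: alg = 3, geom = 1

Step 1 — factor the characteristic polynomial to read off the algebraic multiplicities:
  χ_A(x) = (x - 5)^3

Step 2 — compute geometric multiplicities via the rank-nullity identity g(λ) = n − rank(A − λI):
  rank(A − (5)·I) = 2, so dim ker(A − (5)·I) = n − 2 = 1

Summary:
  λ = 5: algebraic multiplicity = 3, geometric multiplicity = 1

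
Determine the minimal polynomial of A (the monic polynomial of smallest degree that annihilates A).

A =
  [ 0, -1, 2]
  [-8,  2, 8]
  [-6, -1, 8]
x^3 - 10*x^2 + 28*x - 24

The characteristic polynomial is χ_A(x) = (x - 6)*(x - 2)^2, so the eigenvalues are known. The minimal polynomial is
  m_A(x) = Π_λ (x − λ)^{k_λ}
where k_λ is the size of the *largest* Jordan block for λ (equivalently, the smallest k with (A − λI)^k v = 0 for every generalised eigenvector v of λ).

  λ = 2: largest Jordan block has size 2, contributing (x − 2)^2
  λ = 6: largest Jordan block has size 1, contributing (x − 6)

So m_A(x) = (x - 6)*(x - 2)^2 = x^3 - 10*x^2 + 28*x - 24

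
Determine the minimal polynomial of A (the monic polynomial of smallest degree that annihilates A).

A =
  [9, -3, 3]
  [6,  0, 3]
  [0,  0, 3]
x^2 - 9*x + 18

The characteristic polynomial is χ_A(x) = (x - 6)*(x - 3)^2, so the eigenvalues are known. The minimal polynomial is
  m_A(x) = Π_λ (x − λ)^{k_λ}
where k_λ is the size of the *largest* Jordan block for λ (equivalently, the smallest k with (A − λI)^k v = 0 for every generalised eigenvector v of λ).

  λ = 3: largest Jordan block has size 1, contributing (x − 3)
  λ = 6: largest Jordan block has size 1, contributing (x − 6)

So m_A(x) = (x - 6)*(x - 3) = x^2 - 9*x + 18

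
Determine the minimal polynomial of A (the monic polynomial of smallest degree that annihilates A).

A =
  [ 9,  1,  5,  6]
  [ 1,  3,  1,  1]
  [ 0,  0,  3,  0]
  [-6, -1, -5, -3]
x^3 - 9*x^2 + 27*x - 27

The characteristic polynomial is χ_A(x) = (x - 3)^4, so the eigenvalues are known. The minimal polynomial is
  m_A(x) = Π_λ (x − λ)^{k_λ}
where k_λ is the size of the *largest* Jordan block for λ (equivalently, the smallest k with (A − λI)^k v = 0 for every generalised eigenvector v of λ).

  λ = 3: largest Jordan block has size 3, contributing (x − 3)^3

So m_A(x) = (x - 3)^3 = x^3 - 9*x^2 + 27*x - 27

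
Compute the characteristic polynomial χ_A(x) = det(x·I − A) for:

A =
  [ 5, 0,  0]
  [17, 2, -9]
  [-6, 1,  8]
x^3 - 15*x^2 + 75*x - 125

Expanding det(x·I − A) (e.g. by cofactor expansion or by noting that A is similar to its Jordan form J, which has the same characteristic polynomial as A) gives
  χ_A(x) = x^3 - 15*x^2 + 75*x - 125
which factors as (x - 5)^3. The eigenvalues (with algebraic multiplicities) are λ = 5 with multiplicity 3.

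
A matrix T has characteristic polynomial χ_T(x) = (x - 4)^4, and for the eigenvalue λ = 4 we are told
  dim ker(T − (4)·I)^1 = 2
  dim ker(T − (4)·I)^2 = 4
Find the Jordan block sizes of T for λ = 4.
Block sizes for λ = 4: [2, 2]

From the dimensions of kernels of powers, the number of Jordan blocks of size at least j is d_j − d_{j−1} where d_j = dim ker(N^j) (with d_0 = 0). Computing the differences gives [2, 2].
The number of blocks of size exactly k is (#blocks of size ≥ k) − (#blocks of size ≥ k + 1), so the partition is: 2 block(s) of size 2.
In nonincreasing order the block sizes are [2, 2].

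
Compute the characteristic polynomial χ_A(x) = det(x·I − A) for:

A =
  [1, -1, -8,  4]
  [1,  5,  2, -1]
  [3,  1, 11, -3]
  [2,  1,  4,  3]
x^4 - 20*x^3 + 150*x^2 - 500*x + 625

Expanding det(x·I − A) (e.g. by cofactor expansion or by noting that A is similar to its Jordan form J, which has the same characteristic polynomial as A) gives
  χ_A(x) = x^4 - 20*x^3 + 150*x^2 - 500*x + 625
which factors as (x - 5)^4. The eigenvalues (with algebraic multiplicities) are λ = 5 with multiplicity 4.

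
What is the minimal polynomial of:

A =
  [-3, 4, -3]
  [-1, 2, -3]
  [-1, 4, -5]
x^2 + 4*x + 4

The characteristic polynomial is χ_A(x) = (x + 2)^3, so the eigenvalues are known. The minimal polynomial is
  m_A(x) = Π_λ (x − λ)^{k_λ}
where k_λ is the size of the *largest* Jordan block for λ (equivalently, the smallest k with (A − λI)^k v = 0 for every generalised eigenvector v of λ).

  λ = -2: largest Jordan block has size 2, contributing (x + 2)^2

So m_A(x) = (x + 2)^2 = x^2 + 4*x + 4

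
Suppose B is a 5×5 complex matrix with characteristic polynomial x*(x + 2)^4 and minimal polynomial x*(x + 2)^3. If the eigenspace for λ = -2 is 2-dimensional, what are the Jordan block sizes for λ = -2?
Block sizes for λ = -2: [3, 1]

Step 1 — from the characteristic polynomial, algebraic multiplicity of λ = -2 is 4. From dim ker(B − (-2)·I) = 2, there are exactly 2 Jordan blocks for λ = -2.
Step 2 — from the minimal polynomial, the factor (x + 2)^3 tells us the largest block for λ = -2 has size 3.
Step 3 — with total size 4, 2 blocks, and largest block 3, the block sizes (in nonincreasing order) are [3, 1].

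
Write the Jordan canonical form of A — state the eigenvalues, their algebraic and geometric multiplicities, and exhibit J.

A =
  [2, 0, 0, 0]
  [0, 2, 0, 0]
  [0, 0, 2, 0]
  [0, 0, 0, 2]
J_1(2) ⊕ J_1(2) ⊕ J_1(2) ⊕ J_1(2)

The characteristic polynomial is
  det(x·I − A) = x^4 - 8*x^3 + 24*x^2 - 32*x + 16 = (x - 2)^4

Eigenvalues and multiplicities (the geometric multiplicity of λ is n − rank(A − λI), which equals the number of Jordan blocks for λ):
  λ = 2: algebraic multiplicity = 4, geometric multiplicity = 4

Determining the block sizes for each eigenvalue:
  λ = 2: gm = am = 4, so every block has size 1 → block sizes [1, 1, 1, 1]

Assembling the blocks gives a Jordan form
J =
  [2, 0, 0, 0]
  [0, 2, 0, 0]
  [0, 0, 2, 0]
  [0, 0, 0, 2]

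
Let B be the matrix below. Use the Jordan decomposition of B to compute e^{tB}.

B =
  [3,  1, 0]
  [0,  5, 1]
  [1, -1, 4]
e^{tB} =
  [t^2*exp(4*t)/2 - t*exp(4*t) + exp(4*t), t*exp(4*t), t^2*exp(4*t)/2]
  [t^2*exp(4*t)/2, t*exp(4*t) + exp(4*t), t^2*exp(4*t)/2 + t*exp(4*t)]
  [-t^2*exp(4*t)/2 + t*exp(4*t), -t*exp(4*t), -t^2*exp(4*t)/2 + exp(4*t)]

Strategy: write B = P · J · P⁻¹ where J is a Jordan canonical form, so e^{tB} = P · e^{tJ} · P⁻¹, and e^{tJ} can be computed block-by-block.

B has Jordan form
J =
  [4, 1, 0]
  [0, 4, 1]
  [0, 0, 4]
(up to reordering of blocks).

Per-block formulas:
  For a 3×3 Jordan block J_3(4): exp(t · J_3(4)) = e^(4t)·(I + t·N + (t^2/2)·N^2), where N is the 3×3 nilpotent shift.

After assembling e^{tJ} and conjugating by P, we get:

e^{tB} =
  [t^2*exp(4*t)/2 - t*exp(4*t) + exp(4*t), t*exp(4*t), t^2*exp(4*t)/2]
  [t^2*exp(4*t)/2, t*exp(4*t) + exp(4*t), t^2*exp(4*t)/2 + t*exp(4*t)]
  [-t^2*exp(4*t)/2 + t*exp(4*t), -t*exp(4*t), -t^2*exp(4*t)/2 + exp(4*t)]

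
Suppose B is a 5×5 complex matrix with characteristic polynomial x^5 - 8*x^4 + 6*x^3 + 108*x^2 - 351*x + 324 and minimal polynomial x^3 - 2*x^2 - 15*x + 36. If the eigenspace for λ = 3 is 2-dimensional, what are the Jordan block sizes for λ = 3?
Block sizes for λ = 3: [2, 2]

Step 1 — from the characteristic polynomial, algebraic multiplicity of λ = 3 is 4. From dim ker(B − (3)·I) = 2, there are exactly 2 Jordan blocks for λ = 3.
Step 2 — from the minimal polynomial, the factor (x − 3)^2 tells us the largest block for λ = 3 has size 2.
Step 3 — with total size 4, 2 blocks, and largest block 2, the block sizes (in nonincreasing order) are [2, 2].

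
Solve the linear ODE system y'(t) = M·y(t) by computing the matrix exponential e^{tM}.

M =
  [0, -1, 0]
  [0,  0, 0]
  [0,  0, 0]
e^{tM} =
  [1, -t, 0]
  [0, 1, 0]
  [0, 0, 1]

Strategy: write M = P · J · P⁻¹ where J is a Jordan canonical form, so e^{tM} = P · e^{tJ} · P⁻¹, and e^{tJ} can be computed block-by-block.

M has Jordan form
J =
  [0, 1, 0]
  [0, 0, 0]
  [0, 0, 0]
(up to reordering of blocks).

Per-block formulas:
  For a 1×1 block at λ = 0: exp(t · [0]) = [e^(0t)].
  For a 2×2 Jordan block J_2(0): exp(t · J_2(0)) = e^(0t)·(I + t·N), where N is the 2×2 nilpotent shift.

After assembling e^{tJ} and conjugating by P, we get:

e^{tM} =
  [1, -t, 0]
  [0, 1, 0]
  [0, 0, 1]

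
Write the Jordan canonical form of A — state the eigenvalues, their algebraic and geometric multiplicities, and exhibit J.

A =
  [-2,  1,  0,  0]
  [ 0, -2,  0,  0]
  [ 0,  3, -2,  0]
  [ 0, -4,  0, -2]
J_2(-2) ⊕ J_1(-2) ⊕ J_1(-2)

The characteristic polynomial is
  det(x·I − A) = x^4 + 8*x^3 + 24*x^2 + 32*x + 16 = (x + 2)^4

Eigenvalues and multiplicities (the geometric multiplicity of λ is n − rank(A − λI), which equals the number of Jordan blocks for λ):
  λ = -2: algebraic multiplicity = 4, geometric multiplicity = 3

Determining the block sizes for each eigenvalue:
  λ = -2: 3 blocks summing to 4 forces exactly one block of size 2 and the rest size 1 → block sizes [2, 1, 1]

Assembling the blocks gives a Jordan form
J =
  [-2,  1,  0,  0]
  [ 0, -2,  0,  0]
  [ 0,  0, -2,  0]
  [ 0,  0,  0, -2]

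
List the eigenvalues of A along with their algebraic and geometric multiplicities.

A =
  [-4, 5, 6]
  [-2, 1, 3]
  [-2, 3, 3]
λ = 0: alg = 3, geom = 1

Step 1 — factor the characteristic polynomial to read off the algebraic multiplicities:
  χ_A(x) = x^3

Step 2 — compute geometric multiplicities via the rank-nullity identity g(λ) = n − rank(A − λI):
  rank(A − (0)·I) = 2, so dim ker(A − (0)·I) = n − 2 = 1

Summary:
  λ = 0: algebraic multiplicity = 3, geometric multiplicity = 1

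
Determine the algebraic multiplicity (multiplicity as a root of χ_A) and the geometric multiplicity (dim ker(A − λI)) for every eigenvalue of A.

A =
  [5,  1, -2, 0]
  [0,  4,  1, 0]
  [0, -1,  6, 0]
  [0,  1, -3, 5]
λ = 5: alg = 4, geom = 2

Step 1 — factor the characteristic polynomial to read off the algebraic multiplicities:
  χ_A(x) = (x - 5)^4

Step 2 — compute geometric multiplicities via the rank-nullity identity g(λ) = n − rank(A − λI):
  rank(A − (5)·I) = 2, so dim ker(A − (5)·I) = n − 2 = 2

Summary:
  λ = 5: algebraic multiplicity = 4, geometric multiplicity = 2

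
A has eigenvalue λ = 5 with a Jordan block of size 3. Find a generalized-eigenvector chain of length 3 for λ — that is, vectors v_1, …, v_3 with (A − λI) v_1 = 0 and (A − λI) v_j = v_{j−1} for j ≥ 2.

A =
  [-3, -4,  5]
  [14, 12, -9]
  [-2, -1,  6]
A Jordan chain for λ = 5 of length 3:
v_1 = (-2, 4, 0)ᵀ
v_2 = (-8, 14, -2)ᵀ
v_3 = (1, 0, 0)ᵀ

Let N = A − (5)·I. We want v_3 with N^3 v_3 = 0 but N^2 v_3 ≠ 0; then v_{j-1} := N · v_j for j = 3, …, 2.

Pick v_3 = (1, 0, 0)ᵀ.
Then v_2 = N · v_3 = (-8, 14, -2)ᵀ.
Then v_1 = N · v_2 = (-2, 4, 0)ᵀ.

Sanity check: (A − (5)·I) v_1 = (0, 0, 0)ᵀ = 0. ✓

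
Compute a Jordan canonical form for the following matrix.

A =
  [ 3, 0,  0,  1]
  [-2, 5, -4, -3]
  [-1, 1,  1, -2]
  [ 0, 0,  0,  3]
J_2(3) ⊕ J_2(3)

The characteristic polynomial is
  det(x·I − A) = x^4 - 12*x^3 + 54*x^2 - 108*x + 81 = (x - 3)^4

Eigenvalues and multiplicities (the geometric multiplicity of λ is n − rank(A − λI), which equals the number of Jordan blocks for λ):
  λ = 3: algebraic multiplicity = 4, geometric multiplicity = 2

Determining the block sizes for each eigenvalue:
  λ = 3: with am = 4 and gm = 2, the partition is not yet determined (e.g. several partitions of 4 into 2 parts exist). Let N = A − (3)·I. Computing rank(N^1) = 2, rank(N^2) = 0; the number of blocks of size ≥ j is rank(N^{j−1}) − rank(N^j), giving [2, 2]. So we have 2 block(s) of size 2 → block sizes [2, 2]

Assembling the blocks gives a Jordan form
J =
  [3, 1, 0, 0]
  [0, 3, 0, 0]
  [0, 0, 3, 1]
  [0, 0, 0, 3]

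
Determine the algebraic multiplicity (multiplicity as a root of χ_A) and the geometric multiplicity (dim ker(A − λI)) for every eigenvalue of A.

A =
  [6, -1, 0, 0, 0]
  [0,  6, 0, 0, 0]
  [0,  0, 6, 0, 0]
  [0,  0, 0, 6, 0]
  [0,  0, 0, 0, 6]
λ = 6: alg = 5, geom = 4

Step 1 — factor the characteristic polynomial to read off the algebraic multiplicities:
  χ_A(x) = (x - 6)^5

Step 2 — compute geometric multiplicities via the rank-nullity identity g(λ) = n − rank(A − λI):
  rank(A − (6)·I) = 1, so dim ker(A − (6)·I) = n − 1 = 4

Summary:
  λ = 6: algebraic multiplicity = 5, geometric multiplicity = 4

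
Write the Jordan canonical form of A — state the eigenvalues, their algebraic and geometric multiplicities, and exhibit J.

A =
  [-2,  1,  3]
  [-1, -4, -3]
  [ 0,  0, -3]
J_2(-3) ⊕ J_1(-3)

The characteristic polynomial is
  det(x·I − A) = x^3 + 9*x^2 + 27*x + 27 = (x + 3)^3

Eigenvalues and multiplicities (the geometric multiplicity of λ is n − rank(A − λI), which equals the number of Jordan blocks for λ):
  λ = -3: algebraic multiplicity = 3, geometric multiplicity = 2

Determining the block sizes for each eigenvalue:
  λ = -3: 2 blocks summing to 3 forces exactly one block of size 2 and the rest size 1 → block sizes [2, 1]

Assembling the blocks gives a Jordan form
J =
  [-3,  1,  0]
  [ 0, -3,  0]
  [ 0,  0, -3]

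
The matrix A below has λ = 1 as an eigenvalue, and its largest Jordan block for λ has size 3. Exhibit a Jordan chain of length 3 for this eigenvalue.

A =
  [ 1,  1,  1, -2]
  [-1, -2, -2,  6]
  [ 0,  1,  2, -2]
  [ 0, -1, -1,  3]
A Jordan chain for λ = 1 of length 3:
v_1 = (-1, 3, -1, 1)ᵀ
v_2 = (0, -1, 0, 0)ᵀ
v_3 = (1, 0, 0, 0)ᵀ

Let N = A − (1)·I. We want v_3 with N^3 v_3 = 0 but N^2 v_3 ≠ 0; then v_{j-1} := N · v_j for j = 3, …, 2.

Pick v_3 = (1, 0, 0, 0)ᵀ.
Then v_2 = N · v_3 = (0, -1, 0, 0)ᵀ.
Then v_1 = N · v_2 = (-1, 3, -1, 1)ᵀ.

Sanity check: (A − (1)·I) v_1 = (0, 0, 0, 0)ᵀ = 0. ✓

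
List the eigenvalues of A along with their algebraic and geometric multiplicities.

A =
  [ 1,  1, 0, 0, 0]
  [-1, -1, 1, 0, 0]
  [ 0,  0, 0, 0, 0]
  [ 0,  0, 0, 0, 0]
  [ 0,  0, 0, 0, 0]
λ = 0: alg = 5, geom = 3

Step 1 — factor the characteristic polynomial to read off the algebraic multiplicities:
  χ_A(x) = x^5

Step 2 — compute geometric multiplicities via the rank-nullity identity g(λ) = n − rank(A − λI):
  rank(A − (0)·I) = 2, so dim ker(A − (0)·I) = n − 2 = 3

Summary:
  λ = 0: algebraic multiplicity = 5, geometric multiplicity = 3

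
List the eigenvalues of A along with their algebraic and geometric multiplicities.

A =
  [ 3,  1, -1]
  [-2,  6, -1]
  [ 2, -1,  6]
λ = 5: alg = 3, geom = 2

Step 1 — factor the characteristic polynomial to read off the algebraic multiplicities:
  χ_A(x) = (x - 5)^3

Step 2 — compute geometric multiplicities via the rank-nullity identity g(λ) = n − rank(A − λI):
  rank(A − (5)·I) = 1, so dim ker(A − (5)·I) = n − 1 = 2

Summary:
  λ = 5: algebraic multiplicity = 3, geometric multiplicity = 2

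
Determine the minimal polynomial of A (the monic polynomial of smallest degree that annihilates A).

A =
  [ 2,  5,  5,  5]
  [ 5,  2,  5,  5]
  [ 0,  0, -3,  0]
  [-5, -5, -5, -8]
x^2 + x - 6

The characteristic polynomial is χ_A(x) = (x - 2)*(x + 3)^3, so the eigenvalues are known. The minimal polynomial is
  m_A(x) = Π_λ (x − λ)^{k_λ}
where k_λ is the size of the *largest* Jordan block for λ (equivalently, the smallest k with (A − λI)^k v = 0 for every generalised eigenvector v of λ).

  λ = -3: largest Jordan block has size 1, contributing (x + 3)
  λ = 2: largest Jordan block has size 1, contributing (x − 2)

So m_A(x) = (x - 2)*(x + 3) = x^2 + x - 6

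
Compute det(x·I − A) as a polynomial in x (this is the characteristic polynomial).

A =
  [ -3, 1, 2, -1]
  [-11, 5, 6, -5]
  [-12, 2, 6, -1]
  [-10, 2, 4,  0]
x^4 - 8*x^3 + 24*x^2 - 32*x + 16

Expanding det(x·I − A) (e.g. by cofactor expansion or by noting that A is similar to its Jordan form J, which has the same characteristic polynomial as A) gives
  χ_A(x) = x^4 - 8*x^3 + 24*x^2 - 32*x + 16
which factors as (x - 2)^4. The eigenvalues (with algebraic multiplicities) are λ = 2 with multiplicity 4.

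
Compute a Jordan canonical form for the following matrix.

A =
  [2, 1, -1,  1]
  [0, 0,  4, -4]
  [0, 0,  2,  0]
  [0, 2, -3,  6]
J_3(2) ⊕ J_1(4)

The characteristic polynomial is
  det(x·I − A) = x^4 - 10*x^3 + 36*x^2 - 56*x + 32 = (x - 4)*(x - 2)^3

Eigenvalues and multiplicities (the geometric multiplicity of λ is n − rank(A − λI), which equals the number of Jordan blocks for λ):
  λ = 2: algebraic multiplicity = 3, geometric multiplicity = 1
  λ = 4: algebraic multiplicity = 1, geometric multiplicity = 1

Determining the block sizes for each eigenvalue:
  λ = 2: one block (gm = 1), so the single block has size am = 3 → block sizes [3]
  λ = 4: one block (gm = 1), so the single block has size am = 1 → block sizes [1]

Assembling the blocks gives a Jordan form
J =
  [2, 1, 0, 0]
  [0, 2, 1, 0]
  [0, 0, 2, 0]
  [0, 0, 0, 4]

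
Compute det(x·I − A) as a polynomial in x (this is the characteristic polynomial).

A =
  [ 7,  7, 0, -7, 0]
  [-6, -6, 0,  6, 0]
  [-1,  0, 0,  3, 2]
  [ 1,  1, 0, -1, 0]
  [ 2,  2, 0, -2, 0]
x^5

Expanding det(x·I − A) (e.g. by cofactor expansion or by noting that A is similar to its Jordan form J, which has the same characteristic polynomial as A) gives
  χ_A(x) = x^5
which factors as x^5. The eigenvalues (with algebraic multiplicities) are λ = 0 with multiplicity 5.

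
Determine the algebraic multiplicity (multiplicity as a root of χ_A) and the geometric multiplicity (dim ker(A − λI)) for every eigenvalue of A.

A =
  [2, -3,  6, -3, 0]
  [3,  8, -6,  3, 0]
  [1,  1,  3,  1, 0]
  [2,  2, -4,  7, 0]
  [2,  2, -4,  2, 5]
λ = 5: alg = 5, geom = 4

Step 1 — factor the characteristic polynomial to read off the algebraic multiplicities:
  χ_A(x) = (x - 5)^5

Step 2 — compute geometric multiplicities via the rank-nullity identity g(λ) = n − rank(A − λI):
  rank(A − (5)·I) = 1, so dim ker(A − (5)·I) = n − 1 = 4

Summary:
  λ = 5: algebraic multiplicity = 5, geometric multiplicity = 4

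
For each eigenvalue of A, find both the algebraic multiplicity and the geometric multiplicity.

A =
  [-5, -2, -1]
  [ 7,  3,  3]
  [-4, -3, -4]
λ = -2: alg = 3, geom = 1

Step 1 — factor the characteristic polynomial to read off the algebraic multiplicities:
  χ_A(x) = (x + 2)^3

Step 2 — compute geometric multiplicities via the rank-nullity identity g(λ) = n − rank(A − λI):
  rank(A − (-2)·I) = 2, so dim ker(A − (-2)·I) = n − 2 = 1

Summary:
  λ = -2: algebraic multiplicity = 3, geometric multiplicity = 1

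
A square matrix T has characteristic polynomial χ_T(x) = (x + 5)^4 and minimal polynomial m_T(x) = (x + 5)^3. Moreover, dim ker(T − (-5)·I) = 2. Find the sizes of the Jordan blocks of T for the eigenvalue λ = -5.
Block sizes for λ = -5: [3, 1]

Step 1 — from the characteristic polynomial, algebraic multiplicity of λ = -5 is 4. From dim ker(T − (-5)·I) = 2, there are exactly 2 Jordan blocks for λ = -5.
Step 2 — from the minimal polynomial, the factor (x + 5)^3 tells us the largest block for λ = -5 has size 3.
Step 3 — with total size 4, 2 blocks, and largest block 3, the block sizes (in nonincreasing order) are [3, 1].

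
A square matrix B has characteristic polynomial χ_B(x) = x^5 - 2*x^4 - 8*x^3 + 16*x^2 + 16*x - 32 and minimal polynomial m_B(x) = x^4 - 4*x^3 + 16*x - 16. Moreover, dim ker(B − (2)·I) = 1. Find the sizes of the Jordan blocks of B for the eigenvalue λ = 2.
Block sizes for λ = 2: [3]

Step 1 — from the characteristic polynomial, algebraic multiplicity of λ = 2 is 3. From dim ker(B − (2)·I) = 1, there are exactly 1 Jordan blocks for λ = 2.
Step 2 — from the minimal polynomial, the factor (x − 2)^3 tells us the largest block for λ = 2 has size 3.
Step 3 — with total size 3, 1 blocks, and largest block 3, the block sizes (in nonincreasing order) are [3].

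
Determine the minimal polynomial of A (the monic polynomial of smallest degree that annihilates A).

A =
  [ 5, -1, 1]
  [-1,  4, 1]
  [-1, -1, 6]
x^3 - 15*x^2 + 75*x - 125

The characteristic polynomial is χ_A(x) = (x - 5)^3, so the eigenvalues are known. The minimal polynomial is
  m_A(x) = Π_λ (x − λ)^{k_λ}
where k_λ is the size of the *largest* Jordan block for λ (equivalently, the smallest k with (A − λI)^k v = 0 for every generalised eigenvector v of λ).

  λ = 5: largest Jordan block has size 3, contributing (x − 5)^3

So m_A(x) = (x - 5)^3 = x^3 - 15*x^2 + 75*x - 125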